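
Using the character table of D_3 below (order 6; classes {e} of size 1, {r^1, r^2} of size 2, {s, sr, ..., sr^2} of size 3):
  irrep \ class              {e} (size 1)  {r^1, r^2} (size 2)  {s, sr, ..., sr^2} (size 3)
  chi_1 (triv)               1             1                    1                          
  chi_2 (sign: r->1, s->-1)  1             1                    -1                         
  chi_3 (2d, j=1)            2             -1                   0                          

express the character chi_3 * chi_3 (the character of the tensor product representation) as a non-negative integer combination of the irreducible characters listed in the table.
chi_3 tensor chi_3 = chi_1 + chi_2 + chi_3 (all other irreducibles have multiplicity 0).

Derivation: The character of a tensor product is the pointwise product (chi_3 * chi_3)(C) = chi_3(C) * chi_3(C):
  {e}: (2)*(2), {r^1, r^2}: (-1)*(-1), {s, sr, ..., sr^2}: (0)*(0)
so (chi_3 * chi_3) takes values
  {e} -> 4, {r^1, r^2} -> 1, {s, sr, ..., sr^2} -> 0.
Now take the inner product of this character with each irreducible chi from the table, <chi_3*chi_3, chi> = (1/6) sum_C |C| (chi_3*chi_3)(C) conj(chi(C)):
  <chi_3*chi_3, chi_1> = (1/6)[1*(4)*conj(1) + 2*(1)*conj(1) + 3*(0)*conj(1)]
      = (1/6)[(4) + (2) + (0)] = 6/6 = 1
  <chi_3*chi_3, chi_2> = (1/6)[1*(4)*conj(1) + 2*(1)*conj(1) + 3*(0)*conj(-1)]
      = (1/6)[(4) + (2) + (0)] = 6/6 = 1
  <chi_3*chi_3, chi_3> = (1/6)[1*(4)*conj(2) + 2*(1)*conj(-1) + 3*(0)*conj(0)]
      = (1/6)[(8) + (-2) + (0)] = 6/6 = 1
Hence the multiplicities are chi_1: 1, chi_2: 1, chi_3: 1. Dimension check: dim(chi_3)*dim(chi_3) = 2*2 = 4 and sum (mult * dim) = 1*1 + 1*1 + 1*2 = 4.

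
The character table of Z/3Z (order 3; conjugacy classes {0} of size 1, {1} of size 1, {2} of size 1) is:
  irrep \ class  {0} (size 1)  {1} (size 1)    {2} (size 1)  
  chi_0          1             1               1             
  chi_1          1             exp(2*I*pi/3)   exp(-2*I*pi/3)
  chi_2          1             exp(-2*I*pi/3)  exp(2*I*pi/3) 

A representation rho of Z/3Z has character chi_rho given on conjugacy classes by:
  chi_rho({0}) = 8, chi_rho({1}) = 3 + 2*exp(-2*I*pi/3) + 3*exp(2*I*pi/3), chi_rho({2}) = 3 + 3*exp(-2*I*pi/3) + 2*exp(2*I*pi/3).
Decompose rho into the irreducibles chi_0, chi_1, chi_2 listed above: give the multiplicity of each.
Multiplicities: chi_0: 3, chi_1: 3, chi_2: 2.

Reasoning: Use <chi_rho, chi> = (1/|G|) sum_C |C| * chi_rho(C) * conj(chi(C)) with |G| = 3 for each irreducible chi in the table:
  <chi_rho, chi_0> = (1/3)[1*(8)*conj(1) + 1*(3 + 2*exp(-2*I*pi/3) + 3*exp(2*I*pi/3))*conj(1) + 1*(3 + 3*exp(-2*I*pi/3) + 2*exp(2*I*pi/3))*conj(1)]
      = (1/3)[(8) + (3 + 2*exp(-2*I*pi/3) + 3*exp(2*I*pi/3)) + (3 + 3*exp(-2*I*pi/3) + 2*exp(2*I*pi/3))] = 9/3 = 3
  <chi_rho, chi_1> = (1/3)[1*(8)*conj(1) + 1*(3 + 2*exp(-2*I*pi/3) + 3*exp(2*I*pi/3))*conj(exp(2*I*pi/3)) + 1*(3 + 3*exp(-2*I*pi/3) + 2*exp(2*I*pi/3))*conj(exp(-2*I*pi/3))]
      = (1/3)[(8) + (3 + 3*exp(-2*I*pi/3) + 2*exp(2*I*pi/3)) + (3 + 2*exp(-2*I*pi/3) + 3*exp(2*I*pi/3))] = 9/3 = 3
  <chi_rho, chi_2> = (1/3)[1*(8)*conj(1) + 1*(3 + 2*exp(-2*I*pi/3) + 3*exp(2*I*pi/3))*conj(exp(-2*I*pi/3)) + 1*(3 + 3*exp(-2*I*pi/3) + 2*exp(2*I*pi/3))*conj(exp(2*I*pi/3))]
      = (1/3)[(8) + (-1) + (-1)] = 6/3 = 2
(Exp terms are combined using exp(i*s)*conj(exp(i*t)) = exp(i*(s-t)), and sums of them are collapsed using the identity that for every m > 1 the m distinct m-th roots of unity sum to 0, e.g. 1 + exp(2*I*pi/3) + exp(-2*I*pi/3) = 0.)
Dimension check: dim(rho) = sum (mult * dim) = 3*1 + 3*1 + 2*1 = 8 = chi_rho(e) = 8.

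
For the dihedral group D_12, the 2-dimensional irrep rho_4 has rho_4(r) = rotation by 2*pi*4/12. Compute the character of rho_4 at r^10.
chi_{rho_4}(r^10) = 2*cos(2*pi*4*10/12) = -1

Derivation: rho_4(r^10) is rotation by angle 2*pi*4*10/12, whose trace is 2*cos(2*pi*4*10/12) = -1.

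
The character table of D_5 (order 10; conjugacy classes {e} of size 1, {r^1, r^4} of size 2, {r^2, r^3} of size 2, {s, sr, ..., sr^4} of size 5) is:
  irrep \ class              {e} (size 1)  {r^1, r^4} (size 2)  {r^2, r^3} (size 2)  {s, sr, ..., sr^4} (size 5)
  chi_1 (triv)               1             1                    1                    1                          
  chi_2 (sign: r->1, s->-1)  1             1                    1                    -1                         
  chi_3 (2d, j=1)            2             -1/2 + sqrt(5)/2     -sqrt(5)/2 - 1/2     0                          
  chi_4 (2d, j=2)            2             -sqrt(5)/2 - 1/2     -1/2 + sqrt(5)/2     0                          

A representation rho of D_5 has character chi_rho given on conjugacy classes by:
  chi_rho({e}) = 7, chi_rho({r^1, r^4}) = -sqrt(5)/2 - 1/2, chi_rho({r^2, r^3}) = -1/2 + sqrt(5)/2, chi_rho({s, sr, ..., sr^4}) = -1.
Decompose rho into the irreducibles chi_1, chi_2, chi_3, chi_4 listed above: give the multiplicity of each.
Multiplicities: chi_1: 0, chi_2: 1, chi_3: 1, chi_4: 2.

Explanation: Use <chi_rho, chi> = (1/|G|) sum_C |C| * chi_rho(C) * conj(chi(C)) with |G| = 10 for each irreducible chi in the table:
  <chi_rho, chi_1> = (1/10)[1*(7)*conj(1) + 2*(-sqrt(5)/2 - 1/2)*conj(1) + 2*(-1/2 + sqrt(5)/2)*conj(1) + 5*(-1)*conj(1)]
      = (1/10)[(7) + (-sqrt(5) - 1) + (-1 + sqrt(5)) + (-5)] = 0/10 = 0
  <chi_rho, chi_2> = (1/10)[1*(7)*conj(1) + 2*(-sqrt(5)/2 - 1/2)*conj(1) + 2*(-1/2 + sqrt(5)/2)*conj(1) + 5*(-1)*conj(-1)]
      = (1/10)[(7) + (-sqrt(5) - 1) + (-1 + sqrt(5)) + (5)] = 10/10 = 1
  <chi_rho, chi_3> = (1/10)[1*(7)*conj(2) + 2*(-sqrt(5)/2 - 1/2)*conj(-1/2 + sqrt(5)/2) + 2*(-1/2 + sqrt(5)/2)*conj(-sqrt(5)/2 - 1/2) + 5*(-1)*conj(0)]
      = (1/10)[(14) + (-2) + (-2) + (0)] = 10/10 = 1
  <chi_rho, chi_4> = (1/10)[1*(7)*conj(2) + 2*(-sqrt(5)/2 - 1/2)*conj(-sqrt(5)/2 - 1/2) + 2*(-1/2 + sqrt(5)/2)*conj(-1/2 + sqrt(5)/2) + 5*(-1)*conj(0)]
      = (1/10)[(14) + (sqrt(5) + 3) + (3 - sqrt(5)) + (0)] = 20/10 = 2
Dimension check: dim(rho) = sum (mult * dim) = 0*1 + 1*1 + 1*2 + 2*2 = 7 = chi_rho(e) = 7.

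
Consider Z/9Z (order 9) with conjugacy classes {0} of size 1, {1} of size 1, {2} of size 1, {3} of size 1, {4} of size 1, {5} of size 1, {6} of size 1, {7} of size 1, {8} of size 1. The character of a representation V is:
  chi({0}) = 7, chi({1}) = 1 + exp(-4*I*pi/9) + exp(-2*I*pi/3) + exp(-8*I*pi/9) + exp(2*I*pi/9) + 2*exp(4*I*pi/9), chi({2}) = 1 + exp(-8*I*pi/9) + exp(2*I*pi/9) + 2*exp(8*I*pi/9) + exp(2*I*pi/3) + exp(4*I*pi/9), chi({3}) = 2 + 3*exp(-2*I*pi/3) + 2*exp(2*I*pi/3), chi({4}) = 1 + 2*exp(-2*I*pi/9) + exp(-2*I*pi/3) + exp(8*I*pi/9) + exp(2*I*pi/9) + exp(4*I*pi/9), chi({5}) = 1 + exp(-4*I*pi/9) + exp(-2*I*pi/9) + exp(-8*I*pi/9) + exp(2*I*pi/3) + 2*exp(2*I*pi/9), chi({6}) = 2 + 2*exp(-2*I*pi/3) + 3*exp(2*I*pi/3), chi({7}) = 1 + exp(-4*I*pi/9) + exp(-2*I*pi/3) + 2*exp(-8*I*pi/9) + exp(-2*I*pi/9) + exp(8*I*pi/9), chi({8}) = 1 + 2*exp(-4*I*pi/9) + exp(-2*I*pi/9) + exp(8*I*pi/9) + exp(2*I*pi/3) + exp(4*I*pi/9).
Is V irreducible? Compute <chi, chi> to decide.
Not irreducible (reducible): <chi, chi> = 9 > 1.

Proof sketch: <chi, chi> = (1/|G|) sum_C |C| * |chi(C)|^2 = (1/9)[1*|7|^2 + 1*|1 + exp(-4*I*pi/9) + exp(-2*I*pi/3) + exp(-8*I*pi/9) + exp(2*I*pi/9) + 2*exp(4*I*pi/9)|^2 + 1*|1 + exp(-8*I*pi/9) + exp(2*I*pi/9) + 2*exp(8*I*pi/9) + exp(2*I*pi/3) + exp(4*I*pi/9)|^2 + 1*|2 + 3*exp(-2*I*pi/3) + 2*exp(2*I*pi/3)|^2 + 1*|1 + 2*exp(-2*I*pi/9) + exp(-2*I*pi/3) + exp(8*I*pi/9) + exp(2*I*pi/9) + exp(4*I*pi/9)|^2 + 1*|1 + exp(-4*I*pi/9) + exp(-2*I*pi/9) + exp(-8*I*pi/9) + exp(2*I*pi/3) + 2*exp(2*I*pi/9)|^2 + 1*|2 + 2*exp(-2*I*pi/3) + 3*exp(2*I*pi/3)|^2 + 1*|1 + exp(-4*I*pi/9) + exp(-2*I*pi/3) + 2*exp(-8*I*pi/9) + exp(-2*I*pi/9) + exp(8*I*pi/9)|^2 + 1*|1 + 2*exp(-4*I*pi/9) + exp(-2*I*pi/9) + exp(8*I*pi/9) + exp(2*I*pi/3) + exp(4*I*pi/9)|^2]
  = (1/9)[(49) + (9 + 4*exp(-4*I*pi/9) + 4*exp(-2*I*pi/3) + 5*exp(-2*I*pi/9) + 7*exp(-8*I*pi/9) + 7*exp(8*I*pi/9) + 5*exp(2*I*pi/9) + 4*exp(2*I*pi/3) + 4*exp(4*I*pi/9)) + (9 + 5*exp(-4*I*pi/9) + 7*exp(-2*I*pi/9) + 4*exp(-2*I*pi/3) + 4*exp(-8*I*pi/9) + 4*exp(8*I*pi/9) + 4*exp(2*I*pi/3) + 7*exp(2*I*pi/9) + 5*exp(4*I*pi/9)) + (1) + (9 + 7*exp(-4*I*pi/9) + 4*exp(-2*I*pi/3) + 4*exp(-2*I*pi/9) + 5*exp(-8*I*pi/9) + 5*exp(8*I*pi/9) + 4*exp(2*I*pi/9) + 4*exp(2*I*pi/3) + 7*exp(4*I*pi/9)) + (9 + 7*exp(-4*I*pi/9) + 4*exp(-2*I*pi/3) + 4*exp(-2*I*pi/9) + 5*exp(-8*I*pi/9) + 5*exp(8*I*pi/9) + 4*exp(2*I*pi/9) + 4*exp(2*I*pi/3) + 7*exp(4*I*pi/9)) + (1) + (9 + 5*exp(-4*I*pi/9) + 7*exp(-2*I*pi/9) + 4*exp(-2*I*pi/3) + 4*exp(-8*I*pi/9) + 4*exp(8*I*pi/9) + 4*exp(2*I*pi/3) + 7*exp(2*I*pi/9) + 5*exp(4*I*pi/9)) + (9 + 4*exp(-4*I*pi/9) + 4*exp(-2*I*pi/3) + 5*exp(-2*I*pi/9) + 7*exp(-8*I*pi/9) + 7*exp(8*I*pi/9) + 5*exp(2*I*pi/9) + 4*exp(2*I*pi/3) + 4*exp(4*I*pi/9))] = 81/9 = 9.
(Exp terms are combined using exp(i*s)*conj(exp(i*t)) = exp(i*(s-t)), and sums of them are collapsed using the identity that for every m > 1 the m distinct m-th roots of unity sum to 0, e.g. 1 + exp(2*I*pi/3) + exp(-2*I*pi/3) = 0.)
A character is irreducible iff <chi, chi> = 1, so this representation is reducible.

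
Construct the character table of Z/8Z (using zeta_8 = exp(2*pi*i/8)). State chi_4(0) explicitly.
Character table of Z/8Z (irreps indexed chi_0,...,chi_7 with chi_k(m) = zeta_8^(k*m), zeta_8 = exp(2*pi*i/8)):
  irrep \ class  {0} (size 1)  {1} (size 1)    {2} (size 1)  {3} (size 1)    {4} (size 1)  {5} (size 1)    {6} (size 1)  {7} (size 1)  
  chi_0          1             1               1             1               1             1               1             1             
  chi_1          1             exp(I*pi/4)     I             exp(3*I*pi/4)   -1            exp(-3*I*pi/4)  -I            exp(-I*pi/4)  
  chi_2          1             I               -1            -I              1             I               -1            -I            
  chi_3          1             exp(3*I*pi/4)   -I            exp(I*pi/4)     -1            exp(-I*pi/4)    I             exp(-3*I*pi/4)
  chi_4          1             -1              1             -1              1             -1              1             -1            
  chi_5          1             exp(-3*I*pi/4)  I             exp(-I*pi/4)    -1            exp(I*pi/4)     -I            exp(3*I*pi/4) 
  chi_6          1             -I              -1            I               1             -I              -1            I             
  chi_7          1             exp(-I*pi/4)    -I            exp(-3*I*pi/4)  -1            exp(3*I*pi/4)   I             exp(I*pi/4)   

Spot check: chi_4(0) = zeta_8^(4*0) = zeta_8^0 = 1.

Justification: Z/8Z is abelian, so all 8 irreducible complex representations are 1-dimensional. They are given by chi_k(m) = zeta_8^(k*m) for k = 0,...,7. Row orthogonality: sum_m chi_k(m) conj(chi_l(m)) = 8 * [k = l].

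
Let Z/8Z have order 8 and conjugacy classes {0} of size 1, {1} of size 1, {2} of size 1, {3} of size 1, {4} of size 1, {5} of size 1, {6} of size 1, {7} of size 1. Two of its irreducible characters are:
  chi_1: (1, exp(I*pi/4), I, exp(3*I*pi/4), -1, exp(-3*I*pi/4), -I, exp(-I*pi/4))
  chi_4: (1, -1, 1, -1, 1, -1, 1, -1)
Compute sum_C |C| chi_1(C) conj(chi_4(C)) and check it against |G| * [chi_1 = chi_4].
Sum = 0; so <chi_1, chi_4> = 0 (distinct irreducibles are orthogonal).

Derivation: Compute term by term over conjugacy classes (|C| * chi_1(C) * conj(chi_4(C))):
  1*(1)*conj(1) + 1*(exp(I*pi/4))*conj(-1) + 1*(I)*conj(1) + 1*(exp(3*I*pi/4))*conj(-1) + 1*(-1)*conj(1) + 1*(exp(-3*I*pi/4))*conj(-1) + 1*(-I)*conj(1) + 1*(exp(-I*pi/4))*conj(-1)
  = (1) + (-exp(I*pi/4)) + (I) + (-exp(3*I*pi/4)) + (-1) + (-exp(-3*I*pi/4)) + (-I) + (-exp(-I*pi/4))
  = 0.
(Exp terms are combined using exp(i*s)*conj(exp(i*t)) = exp(i*(s-t)), and sums of them are collapsed using the identity that for every m > 1 the m distinct m-th roots of unity sum to 0, e.g. 1 + exp(2*I*pi/3) + exp(-2*I*pi/3) = 0.)
Dividing by |G| = 8 gives 0/8 = 0, matching the row-orthogonality relation <chi_1, chi_4> = [chi_1 = chi_4].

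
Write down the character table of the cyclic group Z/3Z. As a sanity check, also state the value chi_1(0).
Character table of Z/3Z (irreps indexed chi_0,...,chi_2 with chi_k(m) = zeta_3^(k*m), zeta_3 = exp(2*pi*i/3)):
  irrep \ class  {0} (size 1)  {1} (size 1)    {2} (size 1)  
  chi_0          1             1               1             
  chi_1          1             exp(2*I*pi/3)   exp(-2*I*pi/3)
  chi_2          1             exp(-2*I*pi/3)  exp(2*I*pi/3) 

Spot check: chi_1(0) = zeta_3^(1*0) = zeta_3^0 = 1.

Details: Z/3Z is abelian, so all 3 irreducible complex representations are 1-dimensional. They are given by chi_k(m) = zeta_3^(k*m) for k = 0,...,2. Row orthogonality: sum_m chi_k(m) conj(chi_l(m)) = 3 * [k = l].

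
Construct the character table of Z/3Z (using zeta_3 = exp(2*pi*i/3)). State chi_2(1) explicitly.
Character table of Z/3Z (irreps indexed chi_0,...,chi_2 with chi_k(m) = zeta_3^(k*m), zeta_3 = exp(2*pi*i/3)):
  irrep \ class  {0} (size 1)  {1} (size 1)    {2} (size 1)  
  chi_0          1             1               1             
  chi_1          1             exp(2*I*pi/3)   exp(-2*I*pi/3)
  chi_2          1             exp(-2*I*pi/3)  exp(2*I*pi/3) 

Spot check: chi_2(1) = zeta_3^(2*1) = zeta_3^2 = exp(-2*I*pi/3).

Explanation: Z/3Z is abelian, so all 3 irreducible complex representations are 1-dimensional. They are given by chi_k(m) = zeta_3^(k*m) for k = 0,...,2. Row orthogonality: sum_m chi_k(m) conj(chi_l(m)) = 3 * [k = l].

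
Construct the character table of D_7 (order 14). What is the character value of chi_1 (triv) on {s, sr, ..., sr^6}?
Conjugacy classes: {e} of size 1, {r^1, r^6} of size 2, {r^2, r^5} of size 2, {r^3, r^4} of size 2, {s, sr, ..., sr^6} of size 7.
Character table:
  irrep \ class              {e} (size 1)  {r^1, r^6} (size 2)  {r^2, r^5} (size 2)  {r^3, r^4} (size 2)  {s, sr, ..., sr^6} (size 7)
  chi_1 (triv)               1             1                    1                    1                    1                          
  chi_2 (sign: r->1, s->-1)  1             1                    1                    1                    -1                         
  chi_3 (2d, j=1)            2             2*cos(2*pi/7)        -2*cos(3*pi/7)       -2*cos(pi/7)         0                          
  chi_4 (2d, j=2)            2             -2*cos(3*pi/7)       -2*cos(pi/7)         2*cos(2*pi/7)        0                          
  chi_5 (2d, j=3)            2             -2*cos(pi/7)         2*cos(2*pi/7)        -2*cos(3*pi/7)       0                          

Spot check: chi_1 (triv) on {s, sr, ..., sr^6} = 1.

Proof sketch: D_7 has order 2*7 = 14 with 5 conjugacy classes, hence 5 irreducibles. Sum of squared dims 1 + 1 + 4 + 4 + 4 = 14 = |G|. Linear characters come from the abelianisation; the 2-dimensional irreps have character r^k -> 2*cos(2*pi*j*k/7), reflections -> 0.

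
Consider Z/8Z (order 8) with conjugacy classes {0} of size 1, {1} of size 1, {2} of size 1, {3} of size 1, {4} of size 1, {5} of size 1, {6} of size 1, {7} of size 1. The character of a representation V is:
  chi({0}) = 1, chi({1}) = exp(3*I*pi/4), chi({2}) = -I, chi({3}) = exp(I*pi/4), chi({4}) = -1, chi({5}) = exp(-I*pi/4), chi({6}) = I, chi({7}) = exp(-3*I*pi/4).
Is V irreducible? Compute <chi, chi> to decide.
Irreducible: <chi, chi> = 1.

Reasoning: <chi, chi> = (1/|G|) sum_C |C| * |chi(C)|^2 = (1/8)[1*|1|^2 + 1*|exp(3*I*pi/4)|^2 + 1*|-I|^2 + 1*|exp(I*pi/4)|^2 + 1*|-1|^2 + 1*|exp(-I*pi/4)|^2 + 1*|I|^2 + 1*|exp(-3*I*pi/4)|^2]
  = (1/8)[(1) + (1) + (1) + (1) + (1) + (1) + (1) + (1)] = 8/8 = 1.
(Exp terms are combined using exp(i*s)*conj(exp(i*t)) = exp(i*(s-t)), and sums of them are collapsed using the identity that for every m > 1 the m distinct m-th roots of unity sum to 0, e.g. 1 + exp(2*I*pi/3) + exp(-2*I*pi/3) = 0.)
A character is irreducible iff <chi, chi> = 1, so this representation is irreducible.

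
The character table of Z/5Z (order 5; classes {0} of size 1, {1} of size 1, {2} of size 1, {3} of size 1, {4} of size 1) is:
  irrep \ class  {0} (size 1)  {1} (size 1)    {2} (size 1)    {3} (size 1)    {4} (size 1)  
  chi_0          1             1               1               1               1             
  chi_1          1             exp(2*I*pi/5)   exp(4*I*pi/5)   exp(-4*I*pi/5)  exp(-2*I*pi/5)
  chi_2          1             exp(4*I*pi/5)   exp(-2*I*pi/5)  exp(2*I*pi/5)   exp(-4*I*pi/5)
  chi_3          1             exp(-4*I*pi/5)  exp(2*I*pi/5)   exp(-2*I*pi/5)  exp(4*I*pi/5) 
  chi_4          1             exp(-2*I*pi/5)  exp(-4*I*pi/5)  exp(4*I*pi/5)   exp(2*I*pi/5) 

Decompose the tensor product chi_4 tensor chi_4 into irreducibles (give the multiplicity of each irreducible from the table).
chi_4 tensor chi_4 = chi_3 (all other irreducibles have multiplicity 0).

Argument: The character of a tensor product is the pointwise product (chi_4 * chi_4)(C) = chi_4(C) * chi_4(C):
  {0}: (1)*(1), {1}: (exp(-2*I*pi/5))*(exp(-2*I*pi/5)), {2}: (exp(-4*I*pi/5))*(exp(-4*I*pi/5)), {3}: (exp(4*I*pi/5))*(exp(4*I*pi/5)), {4}: (exp(2*I*pi/5))*(exp(2*I*pi/5))
so (chi_4 * chi_4) takes values
  {0} -> 1, {1} -> exp(-4*I*pi/5), {2} -> exp(2*I*pi/5), {3} -> exp(-2*I*pi/5), {4} -> exp(4*I*pi/5).
Now take the inner product of this character with each irreducible chi from the table, <chi_4*chi_4, chi> = (1/5) sum_C |C| (chi_4*chi_4)(C) conj(chi(C)):
  <chi_4*chi_4, chi_0> = (1/5)[1*(1)*conj(1) + 1*(exp(-4*I*pi/5))*conj(1) + 1*(exp(2*I*pi/5))*conj(1) + 1*(exp(-2*I*pi/5))*conj(1) + 1*(exp(4*I*pi/5))*conj(1)]
      = (1/5)[(1) + (exp(-4*I*pi/5)) + (exp(2*I*pi/5)) + (exp(-2*I*pi/5)) + (exp(4*I*pi/5))] = 0/5 = 0
  <chi_4*chi_4, chi_1> = (1/5)[1*(1)*conj(1) + 1*(exp(-4*I*pi/5))*conj(exp(2*I*pi/5)) + 1*(exp(2*I*pi/5))*conj(exp(4*I*pi/5)) + 1*(exp(-2*I*pi/5))*conj(exp(-4*I*pi/5)) + 1*(exp(4*I*pi/5))*conj(exp(-2*I*pi/5))]
      = (1/5)[(1) + (exp(4*I*pi/5)) + (exp(-2*I*pi/5)) + (exp(2*I*pi/5)) + (exp(-4*I*pi/5))] = 0/5 = 0
  <chi_4*chi_4, chi_2> = (1/5)[1*(1)*conj(1) + 1*(exp(-4*I*pi/5))*conj(exp(4*I*pi/5)) + 1*(exp(2*I*pi/5))*conj(exp(-2*I*pi/5)) + 1*(exp(-2*I*pi/5))*conj(exp(2*I*pi/5)) + 1*(exp(4*I*pi/5))*conj(exp(-4*I*pi/5))]
      = (1/5)[(1) + (exp(2*I*pi/5)) + (exp(4*I*pi/5)) + (exp(-4*I*pi/5)) + (exp(-2*I*pi/5))] = 0/5 = 0
  <chi_4*chi_4, chi_3> = (1/5)[1*(1)*conj(1) + 1*(exp(-4*I*pi/5))*conj(exp(-4*I*pi/5)) + 1*(exp(2*I*pi/5))*conj(exp(2*I*pi/5)) + 1*(exp(-2*I*pi/5))*conj(exp(-2*I*pi/5)) + 1*(exp(4*I*pi/5))*conj(exp(4*I*pi/5))]
      = (1/5)[(1) + (1) + (1) + (1) + (1)] = 5/5 = 1
  <chi_4*chi_4, chi_4> = (1/5)[1*(1)*conj(1) + 1*(exp(-4*I*pi/5))*conj(exp(-2*I*pi/5)) + 1*(exp(2*I*pi/5))*conj(exp(-4*I*pi/5)) + 1*(exp(-2*I*pi/5))*conj(exp(4*I*pi/5)) + 1*(exp(4*I*pi/5))*conj(exp(2*I*pi/5))]
      = (1/5)[(1) + (exp(-2*I*pi/5)) + (exp(-4*I*pi/5)) + (exp(4*I*pi/5)) + (exp(2*I*pi/5))] = 0/5 = 0
(Exp terms are combined using exp(i*s)*conj(exp(i*t)) = exp(i*(s-t)), and sums of them are collapsed using the identity that for every m > 1 the m distinct m-th roots of unity sum to 0, e.g. 1 + exp(2*I*pi/3) + exp(-2*I*pi/3) = 0.)
Hence the multiplicities are chi_3: 1. Dimension check: dim(chi_4)*dim(chi_4) = 1*1 = 1 and sum (mult * dim) = 1*1 = 1.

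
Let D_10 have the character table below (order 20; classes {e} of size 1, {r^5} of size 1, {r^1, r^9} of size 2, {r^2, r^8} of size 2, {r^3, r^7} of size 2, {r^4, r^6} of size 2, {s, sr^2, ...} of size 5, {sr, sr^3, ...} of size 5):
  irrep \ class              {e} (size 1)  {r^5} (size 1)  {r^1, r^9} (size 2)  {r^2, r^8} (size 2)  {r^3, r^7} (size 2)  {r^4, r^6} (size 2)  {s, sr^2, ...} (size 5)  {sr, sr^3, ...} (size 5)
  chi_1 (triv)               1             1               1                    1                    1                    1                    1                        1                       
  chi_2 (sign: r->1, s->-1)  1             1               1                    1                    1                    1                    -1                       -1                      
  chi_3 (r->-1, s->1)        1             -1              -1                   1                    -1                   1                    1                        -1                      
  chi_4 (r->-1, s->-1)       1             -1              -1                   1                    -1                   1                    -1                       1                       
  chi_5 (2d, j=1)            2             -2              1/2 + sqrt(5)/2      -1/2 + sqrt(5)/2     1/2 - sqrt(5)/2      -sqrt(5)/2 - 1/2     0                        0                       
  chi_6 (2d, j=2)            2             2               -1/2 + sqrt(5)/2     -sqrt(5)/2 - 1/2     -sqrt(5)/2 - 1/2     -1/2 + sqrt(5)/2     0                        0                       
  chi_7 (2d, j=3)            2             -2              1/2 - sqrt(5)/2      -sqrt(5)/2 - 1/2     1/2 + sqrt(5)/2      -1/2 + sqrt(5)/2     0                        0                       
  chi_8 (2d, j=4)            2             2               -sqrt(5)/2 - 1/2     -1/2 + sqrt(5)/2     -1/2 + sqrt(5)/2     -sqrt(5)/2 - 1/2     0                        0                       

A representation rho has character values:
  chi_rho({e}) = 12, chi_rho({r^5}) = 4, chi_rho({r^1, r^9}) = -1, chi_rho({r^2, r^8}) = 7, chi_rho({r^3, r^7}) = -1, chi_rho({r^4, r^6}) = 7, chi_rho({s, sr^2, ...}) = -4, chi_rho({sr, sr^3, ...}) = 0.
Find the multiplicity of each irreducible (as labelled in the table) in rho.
Multiplicities: chi_1: 1, chi_2: 3, chi_3: 1, chi_4: 3, chi_5: 0, chi_6: 1, chi_7: 0, chi_8: 1.

Argument: Use <chi_rho, chi> = (1/|G|) sum_C |C| * chi_rho(C) * conj(chi(C)) with |G| = 20 for each irreducible chi in the table:
  <chi_rho, chi_1> = (1/20)[1*(12)*conj(1) + 1*(4)*conj(1) + 2*(-1)*conj(1) + 2*(7)*conj(1) + 2*(-1)*conj(1) + 2*(7)*conj(1) + 5*(-4)*conj(1) + 5*(0)*conj(1)]
      = (1/20)[(12) + (4) + (-2) + (14) + (-2) + (14) + (-20) + (0)] = 20/20 = 1
  <chi_rho, chi_2> = (1/20)[1*(12)*conj(1) + 1*(4)*conj(1) + 2*(-1)*conj(1) + 2*(7)*conj(1) + 2*(-1)*conj(1) + 2*(7)*conj(1) + 5*(-4)*conj(-1) + 5*(0)*conj(-1)]
      = (1/20)[(12) + (4) + (-2) + (14) + (-2) + (14) + (20) + (0)] = 60/20 = 3
  <chi_rho, chi_3> = (1/20)[1*(12)*conj(1) + 1*(4)*conj(-1) + 2*(-1)*conj(-1) + 2*(7)*conj(1) + 2*(-1)*conj(-1) + 2*(7)*conj(1) + 5*(-4)*conj(1) + 5*(0)*conj(-1)]
      = (1/20)[(12) + (-4) + (2) + (14) + (2) + (14) + (-20) + (0)] = 20/20 = 1
  <chi_rho, chi_4> = (1/20)[1*(12)*conj(1) + 1*(4)*conj(-1) + 2*(-1)*conj(-1) + 2*(7)*conj(1) + 2*(-1)*conj(-1) + 2*(7)*conj(1) + 5*(-4)*conj(-1) + 5*(0)*conj(1)]
      = (1/20)[(12) + (-4) + (2) + (14) + (2) + (14) + (20) + (0)] = 60/20 = 3
  <chi_rho, chi_5> = (1/20)[1*(12)*conj(2) + 1*(4)*conj(-2) + 2*(-1)*conj(1/2 + sqrt(5)/2) + 2*(7)*conj(-1/2 + sqrt(5)/2) + 2*(-1)*conj(1/2 - sqrt(5)/2) + 2*(7)*conj(-sqrt(5)/2 - 1/2) + 5*(-4)*conj(0) + 5*(0)*conj(0)]
      = (1/20)[(24) + (-8) + (-sqrt(5) - 1) + (-7 + 7*sqrt(5)) + (-1 + sqrt(5)) + (-7*sqrt(5) - 7) + (0) + (0)] = 0/20 = 0
  <chi_rho, chi_6> = (1/20)[1*(12)*conj(2) + 1*(4)*conj(2) + 2*(-1)*conj(-1/2 + sqrt(5)/2) + 2*(7)*conj(-sqrt(5)/2 - 1/2) + 2*(-1)*conj(-sqrt(5)/2 - 1/2) + 2*(7)*conj(-1/2 + sqrt(5)/2) + 5*(-4)*conj(0) + 5*(0)*conj(0)]
      = (1/20)[(24) + (8) + (1 - sqrt(5)) + (-7*sqrt(5) - 7) + (1 + sqrt(5)) + (-7 + 7*sqrt(5)) + (0) + (0)] = 20/20 = 1
  <chi_rho, chi_7> = (1/20)[1*(12)*conj(2) + 1*(4)*conj(-2) + 2*(-1)*conj(1/2 - sqrt(5)/2) + 2*(7)*conj(-sqrt(5)/2 - 1/2) + 2*(-1)*conj(1/2 + sqrt(5)/2) + 2*(7)*conj(-1/2 + sqrt(5)/2) + 5*(-4)*conj(0) + 5*(0)*conj(0)]
      = (1/20)[(24) + (-8) + (-1 + sqrt(5)) + (-7*sqrt(5) - 7) + (-sqrt(5) - 1) + (-7 + 7*sqrt(5)) + (0) + (0)] = 0/20 = 0
  <chi_rho, chi_8> = (1/20)[1*(12)*conj(2) + 1*(4)*conj(2) + 2*(-1)*conj(-sqrt(5)/2 - 1/2) + 2*(7)*conj(-1/2 + sqrt(5)/2) + 2*(-1)*conj(-1/2 + sqrt(5)/2) + 2*(7)*conj(-sqrt(5)/2 - 1/2) + 5*(-4)*conj(0) + 5*(0)*conj(0)]
      = (1/20)[(24) + (8) + (1 + sqrt(5)) + (-7 + 7*sqrt(5)) + (1 - sqrt(5)) + (-7*sqrt(5) - 7) + (0) + (0)] = 20/20 = 1
Dimension check: dim(rho) = sum (mult * dim) = 1*1 + 3*1 + 1*1 + 3*1 + 0*2 + 1*2 + 0*2 + 1*2 = 12 = chi_rho(e) = 12.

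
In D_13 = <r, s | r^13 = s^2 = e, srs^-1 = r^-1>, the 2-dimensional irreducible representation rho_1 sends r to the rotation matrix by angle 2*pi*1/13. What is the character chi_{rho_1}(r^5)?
chi_{rho_1}(r^5) = 2*cos(2*pi*1*5/13) = -2*cos(3*pi/13)

Justification: rho_1(r^5) is rotation by angle 2*pi*1*5/13, whose trace is 2*cos(2*pi*1*5/13) = -2*cos(3*pi/13).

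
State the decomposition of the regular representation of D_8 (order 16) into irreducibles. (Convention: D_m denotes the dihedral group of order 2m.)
Each irreducible V_i of dimension d_i appears with multiplicity d_i, i.e. rho_reg = (direct sum over all irreducibles V_i) d_i V_i. The irreducible dimensions for D_8 are 1, 1, 1, 1, 2, 2, 2: 4 irreducibles of dimension 1, each with multiplicity 1; 3 irreducibles of dimension 2, each with multiplicity 2. Total dimension 4*1*1 + 3*2*2 = 16 = |G|.

General theorem: in the regular representation of a finite group G, each irreducible appears with multiplicity equal to its dimension. Check: dim(rho_reg) = sum d_i^2 = 1 + 1 + 1 + 1 + 4 + 4 + 4 = 16 = |G|.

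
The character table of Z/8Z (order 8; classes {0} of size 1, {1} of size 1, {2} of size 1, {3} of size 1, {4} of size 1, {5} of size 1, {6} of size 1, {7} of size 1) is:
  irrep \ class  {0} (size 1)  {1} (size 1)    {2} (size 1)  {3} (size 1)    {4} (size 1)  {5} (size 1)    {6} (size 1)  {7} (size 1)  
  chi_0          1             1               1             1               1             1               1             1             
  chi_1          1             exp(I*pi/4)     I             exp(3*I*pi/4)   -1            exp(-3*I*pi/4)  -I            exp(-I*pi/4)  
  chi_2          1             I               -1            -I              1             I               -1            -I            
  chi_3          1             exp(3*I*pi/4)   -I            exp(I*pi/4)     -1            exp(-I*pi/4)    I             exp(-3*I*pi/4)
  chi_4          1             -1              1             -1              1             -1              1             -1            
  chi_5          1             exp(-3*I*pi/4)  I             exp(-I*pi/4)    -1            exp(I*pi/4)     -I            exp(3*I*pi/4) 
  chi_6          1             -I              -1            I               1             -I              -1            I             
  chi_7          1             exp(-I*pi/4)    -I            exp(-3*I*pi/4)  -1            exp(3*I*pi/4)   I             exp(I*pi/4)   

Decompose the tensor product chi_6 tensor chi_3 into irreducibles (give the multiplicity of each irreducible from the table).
chi_6 tensor chi_3 = chi_1 (all other irreducibles have multiplicity 0).

Solution. The character of a tensor product is the pointwise product (chi_6 * chi_3)(C) = chi_6(C) * chi_3(C):
  {0}: (1)*(1), {1}: (-I)*(exp(3*I*pi/4)), {2}: (-1)*(-I), {3}: (I)*(exp(I*pi/4)), {4}: (1)*(-1), {5}: (-I)*(exp(-I*pi/4)), {6}: (-1)*(I), {7}: (I)*(exp(-3*I*pi/4))
so (chi_6 * chi_3) takes values
  {0} -> 1, {1} -> -exp(-3*I*pi/4), {2} -> I, {3} -> exp(3*I*pi/4), {4} -> -1, {5} -> -exp(I*pi/4), {6} -> -I, {7} -> exp(-I*pi/4).
Now take the inner product of this character with each irreducible chi from the table, <chi_6*chi_3, chi> = (1/8) sum_C |C| (chi_6*chi_3)(C) conj(chi(C)):
  <chi_6*chi_3, chi_0> = (1/8)[1*(1)*conj(1) + 1*(-exp(-3*I*pi/4))*conj(1) + 1*(I)*conj(1) + 1*(exp(3*I*pi/4))*conj(1) + 1*(-1)*conj(1) + 1*(-exp(I*pi/4))*conj(1) + 1*(-I)*conj(1) + 1*(exp(-I*pi/4))*conj(1)]
      = (1/8)[(1) + (-exp(-3*I*pi/4)) + (I) + (exp(3*I*pi/4)) + (-1) + (-exp(I*pi/4)) + (-I) + (exp(-I*pi/4))] = 0/8 = 0
  <chi_6*chi_3, chi_1> = (1/8)[1*(1)*conj(1) + 1*(-exp(-3*I*pi/4))*conj(exp(I*pi/4)) + 1*(I)*conj(I) + 1*(exp(3*I*pi/4))*conj(exp(3*I*pi/4)) + 1*(-1)*conj(-1) + 1*(-exp(I*pi/4))*conj(exp(-3*I*pi/4)) + 1*(-I)*conj(-I) + 1*(exp(-I*pi/4))*conj(exp(-I*pi/4))]
      = (1/8)[(1) + (1) + (1) + (1) + (1) + (1) + (1) + (1)] = 8/8 = 1
  <chi_6*chi_3, chi_2> = (1/8)[1*(1)*conj(1) + 1*(-exp(-3*I*pi/4))*conj(I) + 1*(I)*conj(-1) + 1*(exp(3*I*pi/4))*conj(-I) + 1*(-1)*conj(1) + 1*(-exp(I*pi/4))*conj(I) + 1*(-I)*conj(-1) + 1*(exp(-I*pi/4))*conj(-I)]
      = (1/8)[(1) + (exp(-I*pi/4)) + (-I) + (exp(-3*I*pi/4)) + (-1) + (exp(3*I*pi/4)) + (I) + (exp(I*pi/4))] = 0/8 = 0
  <chi_6*chi_3, chi_3> = (1/8)[1*(1)*conj(1) + 1*(-exp(-3*I*pi/4))*conj(exp(3*I*pi/4)) + 1*(I)*conj(-I) + 1*(exp(3*I*pi/4))*conj(exp(I*pi/4)) + 1*(-1)*conj(-1) + 1*(-exp(I*pi/4))*conj(exp(-I*pi/4)) + 1*(-I)*conj(I) + 1*(exp(-I*pi/4))*conj(exp(-3*I*pi/4))]
      = (1/8)[(1) + (-I) + (-1) + (I) + (1) + (-I) + (-1) + (I)] = 0/8 = 0
  <chi_6*chi_3, chi_4> = (1/8)[1*(1)*conj(1) + 1*(-exp(-3*I*pi/4))*conj(-1) + 1*(I)*conj(1) + 1*(exp(3*I*pi/4))*conj(-1) + 1*(-1)*conj(1) + 1*(-exp(I*pi/4))*conj(-1) + 1*(-I)*conj(1) + 1*(exp(-I*pi/4))*conj(-1)]
      = (1/8)[(1) + (exp(-3*I*pi/4)) + (I) + (-exp(3*I*pi/4)) + (-1) + (exp(I*pi/4)) + (-I) + (-exp(-I*pi/4))] = 0/8 = 0
  <chi_6*chi_3, chi_5> = (1/8)[1*(1)*conj(1) + 1*(-exp(-3*I*pi/4))*conj(exp(-3*I*pi/4)) + 1*(I)*conj(I) + 1*(exp(3*I*pi/4))*conj(exp(-I*pi/4)) + 1*(-1)*conj(-1) + 1*(-exp(I*pi/4))*conj(exp(I*pi/4)) + 1*(-I)*conj(-I) + 1*(exp(-I*pi/4))*conj(exp(3*I*pi/4))]
      = (1/8)[(1) + (-1) + (1) + (-1) + (1) + (-1) + (1) + (-1)] = 0/8 = 0
  <chi_6*chi_3, chi_6> = (1/8)[1*(1)*conj(1) + 1*(-exp(-3*I*pi/4))*conj(-I) + 1*(I)*conj(-1) + 1*(exp(3*I*pi/4))*conj(I) + 1*(-1)*conj(1) + 1*(-exp(I*pi/4))*conj(-I) + 1*(-I)*conj(-1) + 1*(exp(-I*pi/4))*conj(I)]
      = (1/8)[(1) + (-exp(-I*pi/4)) + (-I) + (-exp(-3*I*pi/4)) + (-1) + (-exp(3*I*pi/4)) + (I) + (-exp(I*pi/4))] = 0/8 = 0
  <chi_6*chi_3, chi_7> = (1/8)[1*(1)*conj(1) + 1*(-exp(-3*I*pi/4))*conj(exp(-I*pi/4)) + 1*(I)*conj(-I) + 1*(exp(3*I*pi/4))*conj(exp(-3*I*pi/4)) + 1*(-1)*conj(-1) + 1*(-exp(I*pi/4))*conj(exp(3*I*pi/4)) + 1*(-I)*conj(I) + 1*(exp(-I*pi/4))*conj(exp(I*pi/4))]
      = (1/8)[(1) + (I) + (-1) + (-I) + (1) + (I) + (-1) + (-I)] = 0/8 = 0
(Exp terms are combined using exp(i*s)*conj(exp(i*t)) = exp(i*(s-t)), and sums of them are collapsed using the identity that for every m > 1 the m distinct m-th roots of unity sum to 0, e.g. 1 + exp(2*I*pi/3) + exp(-2*I*pi/3) = 0.)
Hence the multiplicities are chi_1: 1. Dimension check: dim(chi_6)*dim(chi_3) = 1*1 = 1 and sum (mult * dim) = 1*1 = 1.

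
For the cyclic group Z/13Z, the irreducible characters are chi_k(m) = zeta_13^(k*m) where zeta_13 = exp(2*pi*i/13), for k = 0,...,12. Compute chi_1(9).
chi_1(9) = zeta_13^9 = exp(-8*I*pi/13)

Justification: chi_1(9) = zeta_13^(1*9) = zeta_13^9. Since zeta_13^13 = 1, this equals zeta_13^9 = exp(2*pi*i*9/13) = exp(-8*I*pi/13).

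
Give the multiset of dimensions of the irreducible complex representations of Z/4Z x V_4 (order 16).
Dimensions: 1, 1, 1, 1, 1, 1, 1, 1, 1, 1, 1, 1, 1, 1, 1, 1

Explanation: There are 16 irreducibles (= number of conjugacy classes). Their dimensions d_i satisfy sum d_i^2 = |G| = 16: 1 + 1 + 1 + 1 + 1 + 1 + 1 + 1 + 1 + 1 + 1 + 1 + 1 + 1 + 1 + 1 = 16. (For the product with Z/4Z: each of the 4 1-dim characters of Z/4Z tensors with each irrep of V_4, giving 4 copies of each V_4-dimension.)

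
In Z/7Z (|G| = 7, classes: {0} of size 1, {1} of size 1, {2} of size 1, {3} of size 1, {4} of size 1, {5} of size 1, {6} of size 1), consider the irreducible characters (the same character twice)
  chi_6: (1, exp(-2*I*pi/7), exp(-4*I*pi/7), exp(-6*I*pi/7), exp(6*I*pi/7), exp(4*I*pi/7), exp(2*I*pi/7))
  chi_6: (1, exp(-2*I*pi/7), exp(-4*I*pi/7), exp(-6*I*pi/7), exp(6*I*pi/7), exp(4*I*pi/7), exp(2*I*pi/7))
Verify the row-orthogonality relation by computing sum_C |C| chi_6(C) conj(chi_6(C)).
Sum = 7 = |G| = 7; so <chi_6, chi_6> = 1 (norm-1 confirms irreducibility).

Reasoning: Compute term by term over conjugacy classes (|C| * chi_6(C) * conj(chi_6(C))):
  1*(1)*conj(1) + 1*(exp(-2*I*pi/7))*conj(exp(-2*I*pi/7)) + 1*(exp(-4*I*pi/7))*conj(exp(-4*I*pi/7)) + 1*(exp(-6*I*pi/7))*conj(exp(-6*I*pi/7)) + 1*(exp(6*I*pi/7))*conj(exp(6*I*pi/7)) + 1*(exp(4*I*pi/7))*conj(exp(4*I*pi/7)) + 1*(exp(2*I*pi/7))*conj(exp(2*I*pi/7))
  = (1) + (1) + (1) + (1) + (1) + (1) + (1)
  = 7.
(Exp terms are combined using exp(i*s)*conj(exp(i*t)) = exp(i*(s-t)), and sums of them are collapsed using the identity that for every m > 1 the m distinct m-th roots of unity sum to 0, e.g. 1 + exp(2*I*pi/3) + exp(-2*I*pi/3) = 0.)
Dividing by |G| = 7 gives 7/7 = 1, matching the row-orthogonality relation <chi_6, chi_6> = [chi_6 = chi_6].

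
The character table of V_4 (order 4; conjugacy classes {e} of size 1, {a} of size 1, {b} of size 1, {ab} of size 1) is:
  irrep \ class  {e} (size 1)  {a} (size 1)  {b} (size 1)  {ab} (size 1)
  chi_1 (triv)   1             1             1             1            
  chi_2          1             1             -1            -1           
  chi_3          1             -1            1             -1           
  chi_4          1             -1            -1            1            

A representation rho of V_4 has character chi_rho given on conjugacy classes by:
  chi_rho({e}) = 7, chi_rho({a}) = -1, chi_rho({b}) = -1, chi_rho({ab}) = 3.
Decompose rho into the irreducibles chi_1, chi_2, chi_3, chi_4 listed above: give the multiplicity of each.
Multiplicities: chi_1: 2, chi_2: 1, chi_3: 1, chi_4: 3.

Why: Use <chi_rho, chi> = (1/|G|) sum_C |C| * chi_rho(C) * conj(chi(C)) with |G| = 4 for each irreducible chi in the table:
  <chi_rho, chi_1> = (1/4)[1*(7)*conj(1) + 1*(-1)*conj(1) + 1*(-1)*conj(1) + 1*(3)*conj(1)]
      = (1/4)[(7) + (-1) + (-1) + (3)] = 8/4 = 2
  <chi_rho, chi_2> = (1/4)[1*(7)*conj(1) + 1*(-1)*conj(1) + 1*(-1)*conj(-1) + 1*(3)*conj(-1)]
      = (1/4)[(7) + (-1) + (1) + (-3)] = 4/4 = 1
  <chi_rho, chi_3> = (1/4)[1*(7)*conj(1) + 1*(-1)*conj(-1) + 1*(-1)*conj(1) + 1*(3)*conj(-1)]
      = (1/4)[(7) + (1) + (-1) + (-3)] = 4/4 = 1
  <chi_rho, chi_4> = (1/4)[1*(7)*conj(1) + 1*(-1)*conj(-1) + 1*(-1)*conj(-1) + 1*(3)*conj(1)]
      = (1/4)[(7) + (1) + (1) + (3)] = 12/4 = 3
Dimension check: dim(rho) = sum (mult * dim) = 2*1 + 1*1 + 1*1 + 3*1 = 7 = chi_rho(e) = 7.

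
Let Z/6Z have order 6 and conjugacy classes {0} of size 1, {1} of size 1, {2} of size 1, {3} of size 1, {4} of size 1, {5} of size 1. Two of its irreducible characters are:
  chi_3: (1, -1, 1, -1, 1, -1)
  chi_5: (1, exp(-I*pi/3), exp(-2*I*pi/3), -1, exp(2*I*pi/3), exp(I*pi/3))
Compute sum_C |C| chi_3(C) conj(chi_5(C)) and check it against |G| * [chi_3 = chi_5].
Sum = 0; so <chi_3, chi_5> = 0 (distinct irreducibles are orthogonal).

Working: Compute term by term over conjugacy classes (|C| * chi_3(C) * conj(chi_5(C))):
  1*(1)*conj(1) + 1*(-1)*conj(exp(-I*pi/3)) + 1*(1)*conj(exp(-2*I*pi/3)) + 1*(-1)*conj(-1) + 1*(1)*conj(exp(2*I*pi/3)) + 1*(-1)*conj(exp(I*pi/3))
  = (1) + (-exp(I*pi/3)) + (exp(2*I*pi/3)) + (1) + (exp(-2*I*pi/3)) + (-exp(-I*pi/3))
  = 0.
(Exp terms are combined using exp(i*s)*conj(exp(i*t)) = exp(i*(s-t)), and sums of them are collapsed using the identity that for every m > 1 the m distinct m-th roots of unity sum to 0, e.g. 1 + exp(2*I*pi/3) + exp(-2*I*pi/3) = 0.)
Dividing by |G| = 6 gives 0/6 = 0, matching the row-orthogonality relation <chi_3, chi_5> = [chi_3 = chi_5].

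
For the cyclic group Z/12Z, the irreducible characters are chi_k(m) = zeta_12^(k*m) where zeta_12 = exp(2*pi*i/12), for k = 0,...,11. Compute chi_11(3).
chi_11(3) = zeta_12^33 = -I

Derivation: chi_11(3) = zeta_12^(11*3) = zeta_12^33. Since zeta_12^12 = 1, this equals zeta_12^9 = exp(2*pi*i*9/12) = -I.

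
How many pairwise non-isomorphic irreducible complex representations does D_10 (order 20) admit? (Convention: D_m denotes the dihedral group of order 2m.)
8

Why: The number of irreducible complex representations of a finite group equals its number of conjugacy classes. D_10 has 8 conjugacy classes (n/2 + 3 for n even), so D_10 (order 20) has exactly 8 irreducible complex representations.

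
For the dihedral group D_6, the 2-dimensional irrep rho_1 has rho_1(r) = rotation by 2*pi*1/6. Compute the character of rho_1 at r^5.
chi_{rho_1}(r^5) = 2*cos(2*pi*1*5/6) = 1

Argument: rho_1(r^5) is rotation by angle 2*pi*1*5/6, whose trace is 2*cos(2*pi*1*5/6) = 1.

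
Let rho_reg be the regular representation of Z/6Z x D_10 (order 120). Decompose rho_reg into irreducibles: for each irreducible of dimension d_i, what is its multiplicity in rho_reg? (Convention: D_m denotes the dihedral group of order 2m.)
Each irreducible V_i of dimension d_i appears with multiplicity d_i, i.e. rho_reg = (direct sum over all irreducibles V_i) d_i V_i. The irreducible dimensions for Z/6Z x D_10 are 1, 1, 1, 1, 1, 1, 1, 1, 1, 1, 1, 1, 1, 1, 1, 1, 1, 1, 1, 1, 1, 1, 1, 1, 2, 2, 2, 2, 2, 2, 2, 2, 2, 2, 2, 2, 2, 2, 2, 2, 2, 2, 2, 2, 2, 2, 2, 2: 24 irreducibles of dimension 1, each with multiplicity 1; 24 irreducibles of dimension 2, each with multiplicity 2. Total dimension 24*1*1 + 24*2*2 = 120 = |G|.

Derivation: General theorem: in the regular representation of a finite group G, each irreducible appears with multiplicity equal to its dimension. Check: dim(rho_reg) = sum d_i^2 = 1 + 1 + 1 + 1 + 1 + 1 + 1 + 1 + 1 + 1 + 1 + 1 + 1 + 1 + 1 + 1 + 1 + 1 + 1 + 1 + 1 + 1 + 1 + 1 + 4 + 4 + 4 + 4 + 4 + 4 + 4 + 4 + 4 + 4 + 4 + 4 + 4 + 4 + 4 + 4 + 4 + 4 + 4 + 4 + 4 + 4 + 4 + 4 = 120 = |G|.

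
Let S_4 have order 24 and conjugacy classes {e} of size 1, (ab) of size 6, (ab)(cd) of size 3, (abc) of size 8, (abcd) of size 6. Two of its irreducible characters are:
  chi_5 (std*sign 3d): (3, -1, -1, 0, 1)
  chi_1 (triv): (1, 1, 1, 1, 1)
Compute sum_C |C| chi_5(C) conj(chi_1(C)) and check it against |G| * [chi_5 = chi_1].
Sum = 0; so <chi_5, chi_1> = 0 (distinct irreducibles are orthogonal).

Solution. Compute term by term over conjugacy classes (|C| * chi_5(C) * conj(chi_1(C))):
  1*(3)*conj(1) + 6*(-1)*conj(1) + 3*(-1)*conj(1) + 8*(0)*conj(1) + 6*(1)*conj(1)
  = (3) + (-6) + (-3) + (0) + (6)
  = 0.
Dividing by |G| = 24 gives 0/24 = 0, matching the row-orthogonality relation <chi_5, chi_1> = [chi_5 = chi_1].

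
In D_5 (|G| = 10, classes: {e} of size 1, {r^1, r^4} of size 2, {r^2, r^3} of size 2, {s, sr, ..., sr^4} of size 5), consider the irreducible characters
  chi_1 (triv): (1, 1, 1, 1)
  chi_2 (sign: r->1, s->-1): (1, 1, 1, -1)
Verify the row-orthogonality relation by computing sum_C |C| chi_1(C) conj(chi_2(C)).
Sum = 0; so <chi_1, chi_2> = 0 (distinct irreducibles are orthogonal).

Details: Compute term by term over conjugacy classes (|C| * chi_1(C) * conj(chi_2(C))):
  1*(1)*conj(1) + 2*(1)*conj(1) + 2*(1)*conj(1) + 5*(1)*conj(-1)
  = (1) + (2) + (2) + (-5)
  = 0.
Dividing by |G| = 10 gives 0/10 = 0, matching the row-orthogonality relation <chi_1, chi_2> = [chi_1 = chi_2].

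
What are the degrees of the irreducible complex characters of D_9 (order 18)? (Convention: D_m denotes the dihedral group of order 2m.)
Dimensions: 1, 1, 2, 2, 2, 2

Justification: There are 6 irreducibles (= number of conjugacy classes). Their dimensions d_i satisfy sum d_i^2 = |G| = 18: 1 + 1 + 4 + 4 + 4 + 4 = 18.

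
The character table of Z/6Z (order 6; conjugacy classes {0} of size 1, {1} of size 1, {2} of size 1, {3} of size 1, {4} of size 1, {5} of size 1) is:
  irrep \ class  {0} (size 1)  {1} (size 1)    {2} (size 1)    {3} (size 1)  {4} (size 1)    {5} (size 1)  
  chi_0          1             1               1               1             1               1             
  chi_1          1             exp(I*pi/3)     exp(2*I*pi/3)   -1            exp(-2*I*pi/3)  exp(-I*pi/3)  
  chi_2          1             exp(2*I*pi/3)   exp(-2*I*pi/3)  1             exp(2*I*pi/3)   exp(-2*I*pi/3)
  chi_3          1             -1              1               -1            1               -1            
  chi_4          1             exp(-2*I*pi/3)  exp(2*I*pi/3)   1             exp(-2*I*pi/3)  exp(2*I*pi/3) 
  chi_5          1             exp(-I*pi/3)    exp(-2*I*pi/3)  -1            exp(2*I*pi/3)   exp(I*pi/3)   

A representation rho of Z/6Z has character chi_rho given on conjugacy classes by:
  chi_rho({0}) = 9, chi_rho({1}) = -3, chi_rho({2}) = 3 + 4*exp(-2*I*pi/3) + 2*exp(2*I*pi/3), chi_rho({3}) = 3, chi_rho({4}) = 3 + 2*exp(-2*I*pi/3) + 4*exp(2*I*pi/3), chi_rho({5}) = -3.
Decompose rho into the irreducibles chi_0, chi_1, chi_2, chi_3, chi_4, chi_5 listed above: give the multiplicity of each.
Multiplicities: chi_0: 1, chi_1: 0, chi_2: 3, chi_3: 2, chi_4: 2, chi_5: 1.

Reasoning: Use <chi_rho, chi> = (1/|G|) sum_C |C| * chi_rho(C) * conj(chi(C)) with |G| = 6 for each irreducible chi in the table:
  <chi_rho, chi_0> = (1/6)[1*(9)*conj(1) + 1*(-3)*conj(1) + 1*(3 + 4*exp(-2*I*pi/3) + 2*exp(2*I*pi/3))*conj(1) + 1*(3)*conj(1) + 1*(3 + 2*exp(-2*I*pi/3) + 4*exp(2*I*pi/3))*conj(1) + 1*(-3)*conj(1)]
      = (1/6)[(9) + (-3) + (3 + 4*exp(-2*I*pi/3) + 2*exp(2*I*pi/3)) + (3) + (3 + 2*exp(-2*I*pi/3) + 4*exp(2*I*pi/3)) + (-3)] = 6/6 = 1
  <chi_rho, chi_1> = (1/6)[1*(9)*conj(1) + 1*(-3)*conj(exp(I*pi/3)) + 1*(3 + 4*exp(-2*I*pi/3) + 2*exp(2*I*pi/3))*conj(exp(2*I*pi/3)) + 1*(3)*conj(-1) + 1*(3 + 2*exp(-2*I*pi/3) + 4*exp(2*I*pi/3))*conj(exp(-2*I*pi/3)) + 1*(-3)*conj(exp(-I*pi/3))]
      = (1/6)[(9) + (-2 + exp(-2*I*pi/3) - exp(-I*pi/3) + 3*exp(I*pi/3)) + (2 + 3*exp(-2*I*pi/3) + 4*exp(2*I*pi/3)) + (-3) + (2 + 4*exp(-2*I*pi/3) + 3*exp(2*I*pi/3)) + (-2 + 3*exp(-I*pi/3) - exp(I*pi/3) + exp(2*I*pi/3))] = 0/6 = 0
  <chi_rho, chi_2> = (1/6)[1*(9)*conj(1) + 1*(-3)*conj(exp(2*I*pi/3)) + 1*(3 + 4*exp(-2*I*pi/3) + 2*exp(2*I*pi/3))*conj(exp(-2*I*pi/3)) + 1*(3)*conj(1) + 1*(3 + 2*exp(-2*I*pi/3) + 4*exp(2*I*pi/3))*conj(exp(2*I*pi/3)) + 1*(-3)*conj(exp(-2*I*pi/3))]
      = (1/6)[(9) + (2 - exp(-2*I*pi/3) + 2*exp(2*I*pi/3)) + (4 + 2*exp(-2*I*pi/3) + 3*exp(2*I*pi/3)) + (3) + (4 + 3*exp(-2*I*pi/3) + 2*exp(2*I*pi/3)) + (2 + 2*exp(-2*I*pi/3) - exp(2*I*pi/3))] = 18/6 = 3
  <chi_rho, chi_3> = (1/6)[1*(9)*conj(1) + 1*(-3)*conj(-1) + 1*(3 + 4*exp(-2*I*pi/3) + 2*exp(2*I*pi/3))*conj(1) + 1*(3)*conj(-1) + 1*(3 + 2*exp(-2*I*pi/3) + 4*exp(2*I*pi/3))*conj(1) + 1*(-3)*conj(-1)]
      = (1/6)[(9) + (3) + (3 + 4*exp(-2*I*pi/3) + 2*exp(2*I*pi/3)) + (-3) + (3 + 2*exp(-2*I*pi/3) + 4*exp(2*I*pi/3)) + (3)] = 12/6 = 2
  <chi_rho, chi_4> = (1/6)[1*(9)*conj(1) + 1*(-3)*conj(exp(-2*I*pi/3)) + 1*(3 + 4*exp(-2*I*pi/3) + 2*exp(2*I*pi/3))*conj(exp(2*I*pi/3)) + 1*(3)*conj(1) + 1*(3 + 2*exp(-2*I*pi/3) + 4*exp(2*I*pi/3))*conj(exp(-2*I*pi/3)) + 1*(-3)*conj(exp(2*I*pi/3))]
      = (1/6)[(9) + (2 + 3*exp(-2*I*pi/3) - exp(2*I*pi/3) + exp(I*pi/3)) + (2 + 3*exp(-2*I*pi/3) + 4*exp(2*I*pi/3)) + (3) + (2 + 4*exp(-2*I*pi/3) + 3*exp(2*I*pi/3)) + (2 + exp(-I*pi/3) - exp(-2*I*pi/3) + 3*exp(2*I*pi/3))] = 12/6 = 2
  <chi_rho, chi_5> = (1/6)[1*(9)*conj(1) + 1*(-3)*conj(exp(-I*pi/3)) + 1*(3 + 4*exp(-2*I*pi/3) + 2*exp(2*I*pi/3))*conj(exp(-2*I*pi/3)) + 1*(3)*conj(-1) + 1*(3 + 2*exp(-2*I*pi/3) + 4*exp(2*I*pi/3))*conj(exp(2*I*pi/3)) + 1*(-3)*conj(exp(I*pi/3))]
      = (1/6)[(9) + (-2 + 2*exp(-I*pi/3) - exp(I*pi/3)) + (4 + 2*exp(-2*I*pi/3) + 3*exp(2*I*pi/3)) + (-3) + (4 + 3*exp(-2*I*pi/3) + 2*exp(2*I*pi/3)) + (-2 - exp(-I*pi/3) + 2*exp(I*pi/3))] = 6/6 = 1
(Exp terms are combined using exp(i*s)*conj(exp(i*t)) = exp(i*(s-t)), and sums of them are collapsed using the identity that for every m > 1 the m distinct m-th roots of unity sum to 0, e.g. 1 + exp(2*I*pi/3) + exp(-2*I*pi/3) = 0.)
Dimension check: dim(rho) = sum (mult * dim) = 1*1 + 0*1 + 3*1 + 2*1 + 2*1 + 1*1 = 9 = chi_rho(e) = 9.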